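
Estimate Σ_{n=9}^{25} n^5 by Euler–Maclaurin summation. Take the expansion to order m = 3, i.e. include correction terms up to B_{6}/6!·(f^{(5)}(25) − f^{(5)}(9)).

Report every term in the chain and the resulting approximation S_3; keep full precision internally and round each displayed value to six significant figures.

S_3 ≈ 4.56738e+07

The integral term ∫_9^25 x^5 dx = 4.06015e+07.
Boundary: ½(f(9) + f(25)) = ½(59049.0 + 9.76562e+06) = 4.91234e+06.
Running total after boundary: 4.55139e+07.
Order-1 term: 1/12 · (1.95312e+06 − 32805.0) = 160027.
Partial sum through k=1: 4.56739e+07.
Order-2 term: −1/720 · (37500.0 − 4860.00) = -45.3333.
Partial sum through k=2: 4.56738e+07.
Order-3 term: 1/30240 · (120.000 − 120.000) = 0.00000.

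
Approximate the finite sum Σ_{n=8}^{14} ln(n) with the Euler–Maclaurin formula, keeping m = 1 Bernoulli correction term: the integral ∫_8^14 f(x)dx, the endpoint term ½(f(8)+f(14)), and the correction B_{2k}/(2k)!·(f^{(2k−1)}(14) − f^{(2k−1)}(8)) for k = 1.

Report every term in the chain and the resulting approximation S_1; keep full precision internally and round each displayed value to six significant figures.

S_1 ≈ 16.6661

∫_8^14 ln(x) dx evaluates to 14.3113.
Boundary: ½(f(8) + f(14)) = ½(2.07944 + 2.63906) = 2.35925.
Running total after boundary: 16.6705.
Order-1 term: 1/12 · (0.0714286 − 0.125000) = -0.00446429.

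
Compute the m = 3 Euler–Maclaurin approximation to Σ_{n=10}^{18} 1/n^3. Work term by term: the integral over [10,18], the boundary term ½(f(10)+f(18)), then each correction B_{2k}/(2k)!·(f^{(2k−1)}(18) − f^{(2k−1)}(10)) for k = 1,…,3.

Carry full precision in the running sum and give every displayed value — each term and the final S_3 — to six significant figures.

Integral: ∫_10^18 1/x^3 dx = 0.00345679.
Endpoint term: (f(10) + f(18))/2 = (0.00100000 + 0.000171468)/2 = 0.000585734.
Running total after boundary: 0.00404252.
Order-1 term: 1/12 · (-2.85780e-05 − (-0.000300000)) = 2.26185e-05.
After k=1: 0.00406514.
Order-2 term: −1/720 · (-1.76407e-06 − (-6.00000e-05)) = -8.08832e-08.
After k=2: 0.00406506.
Order-3 term: 1/30240 · (-2.28676e-07 − (-2.52000e-05)) = 8.25771e-10.

S_3 ≈ 0.00406506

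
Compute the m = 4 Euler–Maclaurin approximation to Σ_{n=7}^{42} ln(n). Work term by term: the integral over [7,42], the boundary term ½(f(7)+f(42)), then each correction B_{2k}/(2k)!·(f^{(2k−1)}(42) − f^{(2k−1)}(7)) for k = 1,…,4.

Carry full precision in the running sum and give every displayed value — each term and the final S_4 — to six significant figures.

∫_7^42 ln(x) dx evaluates to 108.361.
Boundary: ½(f(7) + f(42)) = ½(1.94591 + 3.73767) = 2.84179.
Integral + boundary = 111.203.
Order-1 term: 1/12 · (0.0238095 − 0.142857) = -0.00992063.
Running total after k=1: 111.193.
Order-2 term: −1/720 · (2.69949e-05 − 0.00583090) = 8.06098e-06.
Running total after k=2: 111.193.
Order-3 term: 1/30240 · (1.83639e-07 − 0.00142798) = -4.72154e-08.
Running total after k=3: 111.193.
Order-4 term: −1/1209600 · (3.12311e-09 − 0.000874271) = 7.22775e-10.

S_4 ≈ 111.193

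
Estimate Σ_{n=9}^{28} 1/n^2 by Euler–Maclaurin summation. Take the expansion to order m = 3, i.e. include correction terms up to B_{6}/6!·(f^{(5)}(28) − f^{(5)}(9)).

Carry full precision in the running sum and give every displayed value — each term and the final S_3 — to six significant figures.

S_3 ≈ 0.0824279

The integral term ∫_9^28 1/x^2 dx = 0.0753968.
Boundary: ½(f(9) + f(28)) = ½(0.0123457 + 0.00127551) = 0.00681059.
So far: 0.0822074.
Order-1 term: 1/12 · (-9.11079e-05 − (-0.00274348)) = 0.000221031.
Partial sum through k=1: 0.0824285.
Order-2 term: −1/720 · (-1.39451e-06 − (-0.000406442)) = -5.62566e-07.
Partial sum through k=2: 0.0824279.
Order-3 term: 1/30240 · (-5.33613e-08 − (-0.000150534)) = 4.97622e-09.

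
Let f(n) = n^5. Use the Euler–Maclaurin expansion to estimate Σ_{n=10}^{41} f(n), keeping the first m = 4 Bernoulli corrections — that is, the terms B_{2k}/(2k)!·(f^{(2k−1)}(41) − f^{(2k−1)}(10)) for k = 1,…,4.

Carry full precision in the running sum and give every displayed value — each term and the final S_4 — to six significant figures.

∫_10^41 x^5 dx evaluates to 7.91517e+08.
Boundary: ½(f(10) + f(41)) = ½(100000 + 1.15856e+08) = 5.79781e+07.
Integral + boundary = 8.49495e+08.
k=1: B_{2}/(2)! × [f^{(1)}(41) − f^{(1)}(10)] = 1/12 × (1.41288e+07 − 50000.0) = 1.17323e+06.
Partial sum through k=1: 8.50669e+08.
k=2: B_{4}/(4)! × [f^{(3)}(41) − f^{(3)}(10)] = −1/720 × (100860 − 6000.00) = -131.750.
Partial sum through k=2: 8.50669e+08.
k=3: B_{6}/(6)! × [f^{(5)}(41) − f^{(5)}(10)] = 1/30240 × (120.000 − 120.000) = 0.00000.
Partial sum through k=3: 8.50669e+08.
k=4: B_{8}/(8)! × [f^{(7)}(41) − f^{(7)}(10)] = −1/1209600 × (0.00000 − 0.00000) = 0.00000.

S_4 ≈ 8.50669e+08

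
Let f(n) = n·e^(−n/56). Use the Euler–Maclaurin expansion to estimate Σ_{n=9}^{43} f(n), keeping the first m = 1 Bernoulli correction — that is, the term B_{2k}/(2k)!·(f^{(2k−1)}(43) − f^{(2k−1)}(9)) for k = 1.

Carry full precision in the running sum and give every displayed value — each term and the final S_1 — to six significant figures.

Integral: ∫_9^43 x·e^(−x/56) dx = 527.138.
Endpoint term: (f(9) + f(43))/2 = (7.66382 + 19.9523)/2 = 13.8080.
Integral + boundary = 540.946.
k=1: B_{2}/(2)! × [f^{(1)}(43) − f^{(1)}(9)] = 1/12 × (0.107716 − 0.714681) = -0.0505805.

S_1 ≈ 540.895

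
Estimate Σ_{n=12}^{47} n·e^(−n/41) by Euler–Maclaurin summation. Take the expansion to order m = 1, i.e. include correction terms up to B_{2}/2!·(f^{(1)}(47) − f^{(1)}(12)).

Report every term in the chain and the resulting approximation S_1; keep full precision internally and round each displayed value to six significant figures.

S_1 ≈ 486.905

∫_12^47 x·e^(−x/41) dx evaluates to 475.007.
½[f(12) + f(47)] = ½[8.95510 + 14.9365] = 11.9458.
Integral + boundary = 486.953.
Order-1 term: 1/12 · (-0.0465069 − 0.527842) = -0.0478624.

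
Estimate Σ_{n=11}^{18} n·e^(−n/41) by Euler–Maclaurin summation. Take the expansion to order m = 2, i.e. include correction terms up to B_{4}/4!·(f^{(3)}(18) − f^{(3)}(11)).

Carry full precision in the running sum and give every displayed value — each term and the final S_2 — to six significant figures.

S_2 ≈ 80.8526

The integral term ∫_11^18 x·e^(−x/41) dx = 70.8614.
Endpoint term: (f(11) + f(18))/2 = (8.41152 + 11.6040)/2 = 10.0077.
Running total after boundary: 80.8691.
k=1: B_{2}/(2)! × [f^{(1)}(18) − f^{(1)}(11)] = 1/12 × (0.361641 − 0.559525) = -0.0164903.
Running total after k=1: 80.8526.
k=2: B_{4}/(4)! × [f^{(3)}(18) − f^{(3)}(11)] = −1/720 × (0.000982137 − 0.00124265) = 3.61823e-07.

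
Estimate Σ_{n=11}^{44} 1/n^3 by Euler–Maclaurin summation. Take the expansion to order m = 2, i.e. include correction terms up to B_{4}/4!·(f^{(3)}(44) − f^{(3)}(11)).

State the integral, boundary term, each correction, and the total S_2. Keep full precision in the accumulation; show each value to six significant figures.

S_2 ≈ 0.00427246

Integral: ∫_11^44 1/x^3 dx = 0.00387397.
Boundary: ½(f(11) + f(44)) = ½(0.000751315 + 1.17393e-05) = 0.000381527.
So far: 0.00425549.
k=1: B_{2}/(2)! × [f^{(1)}(44) − f^{(1)}(11)] = 1/12 × (-8.00406e-07 − (-0.000204904)) = 1.70086e-05.
Running total after k=1: 0.00427250.
k=2: B_{4}/(4)! × [f^{(3)}(44) − f^{(3)}(11)] = −1/720 × (-8.26866e-09 − (-3.38684e-05)) = -4.70280e-08.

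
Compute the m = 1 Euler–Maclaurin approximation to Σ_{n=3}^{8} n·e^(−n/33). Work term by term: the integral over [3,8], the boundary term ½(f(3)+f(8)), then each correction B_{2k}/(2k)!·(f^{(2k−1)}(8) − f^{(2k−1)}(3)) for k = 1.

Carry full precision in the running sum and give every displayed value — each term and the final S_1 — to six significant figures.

∫_3^8 x·e^(−x/33) dx evaluates to 23.0332.
Endpoint term: (f(3) + f(8))/2 = (2.73930 + 6.27779)/2 = 4.50854.
Integral + boundary = 27.5417.
k=1: B_{2}/(2)! × [f^{(1)}(8) − f^{(1)}(3)] = 1/12 × (0.594487 − 0.830092) = -0.0196337.

S_1 ≈ 27.5221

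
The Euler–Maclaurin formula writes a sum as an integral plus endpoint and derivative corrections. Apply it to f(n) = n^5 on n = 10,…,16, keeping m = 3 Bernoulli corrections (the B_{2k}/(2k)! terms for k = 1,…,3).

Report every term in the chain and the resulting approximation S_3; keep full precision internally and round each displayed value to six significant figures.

Integral: ∫_10^16 x^5 dx = 2.62954e+06.
½[f(10) + f(16)] = ½[100000 + 1.04858e+06] = 574288.
So far: 3.20382e+06.
Correction k=1: B_{2}/2! · (f^{(1)}(16) − f^{(1)}(10)) = 1/12 · (327680 − 50000.0) = 23140.0.
Running total after k=1: 3.22696e+06.
Correction k=2: B_{4}/4! · (f^{(3)}(16) − f^{(3)}(10)) = −1/720 · (15360.0 − 6000.00) = -13.0000.
Running total after k=2: 3.22695e+06.
Correction k=3: B_{6}/6! · (f^{(5)}(16) − f^{(5)}(10)) = 1/30240 · (120.000 − 120.000) = 0.00000.

S_3 ≈ 3.22695e+06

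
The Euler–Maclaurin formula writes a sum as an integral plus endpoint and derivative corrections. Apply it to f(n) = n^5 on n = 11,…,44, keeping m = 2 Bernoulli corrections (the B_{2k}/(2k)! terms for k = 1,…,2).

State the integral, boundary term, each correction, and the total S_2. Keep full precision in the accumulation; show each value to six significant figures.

∫_11^44 x^5 dx evaluates to 1.20909e+09.
½[f(11) + f(44)] = ½[161051 + 1.64916e+08] = 8.25386e+07.
Running total after boundary: 1.29163e+09.
k=1: B_{2}/(2)! × [f^{(1)}(44) − f^{(1)}(11)] = 1/12 × (1.87405e+07 − 73205.0) = 1.55561e+06.
After k=1: 1.29318e+09.
k=2: B_{4}/(4)! × [f^{(3)}(44) − f^{(3)}(11)] = −1/720 × (116160 − 7260.00) = -151.250.

S_2 ≈ 1.29318e+09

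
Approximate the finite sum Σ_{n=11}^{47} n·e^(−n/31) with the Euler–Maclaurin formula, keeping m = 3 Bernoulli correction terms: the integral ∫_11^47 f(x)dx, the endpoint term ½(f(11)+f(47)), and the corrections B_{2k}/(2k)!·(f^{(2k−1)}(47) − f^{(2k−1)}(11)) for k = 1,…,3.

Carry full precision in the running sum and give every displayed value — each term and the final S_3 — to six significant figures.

∫_11^47 x·e^(−x/31) dx evaluates to 382.179.
½[f(11) + f(47)] = ½[7.71415 + 10.3193] = 9.01674.
Integral + boundary = 391.195.
Correction k=1: B_{2}/2! · (f^{(1)}(47) − f^{(1)}(11)) = 1/12 · (-0.113321 − 0.452443) = -0.0471470.
Running total after k=1: 391.148.
Correction k=2: B_{4}/4! · (f^{(3)}(47) − f^{(3)}(11)) = −1/720 · (0.000339021 − 0.00193030) = 2.21011e-06.
Running total after k=2: 391.148.
Correction k=3: B_{6}/6! · (f^{(5)}(47) − f^{(5)}(11)) = 1/30240 · (8.28264e-07 − 3.52736e-06) = -8.92557e-11.

S_3 ≈ 391.148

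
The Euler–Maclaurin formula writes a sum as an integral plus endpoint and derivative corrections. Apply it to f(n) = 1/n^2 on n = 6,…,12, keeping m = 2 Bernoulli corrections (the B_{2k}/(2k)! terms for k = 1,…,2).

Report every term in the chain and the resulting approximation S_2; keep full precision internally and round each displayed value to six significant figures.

Integral: ∫_6^12 1/x^2 dx = 0.0833333.
Boundary: ½(f(6) + f(12)) = ½(0.0277778 + 0.00694444) = 0.0173611.
So far: 0.100694.
Correction k=1: B_{2}/2! · (f^{(1)}(12) − f^{(1)}(6)) = 1/12 · (-0.00115741 − (-0.00925926)) = 0.000675154.
Partial sum through k=1: 0.101370.
Correction k=2: B_{4}/4! · (f^{(3)}(12) − f^{(3)}(6)) = −1/720 · (-9.64506e-05 − (-0.00308642)) = -4.15273e-06.

S_2 ≈ 0.101365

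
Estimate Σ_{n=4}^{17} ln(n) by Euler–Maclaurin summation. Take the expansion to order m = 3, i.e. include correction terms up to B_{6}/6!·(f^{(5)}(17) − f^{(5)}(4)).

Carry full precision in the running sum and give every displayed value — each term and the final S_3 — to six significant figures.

S_3 ≈ 31.7133

Integral: ∫_4^17 ln(x) dx = 29.6194.
Endpoint term: (f(4) + f(17))/2 = (1.38629 + 2.83321)/2 = 2.10975.
Integral + boundary = 31.7292.
k=1: B_{2}/(2)! × [f^{(1)}(17) − f^{(1)}(4)] = 1/12 × (0.0588235 − 0.250000) = -0.0159314.
Running total after k=1: 31.7133.
k=2: B_{4}/(4)! × [f^{(3)}(17) − f^{(3)}(4)] = −1/720 × (0.000407083 − 0.0312500) = 4.28374e-05.
Running total after k=2: 31.7133.
k=3: B_{6}/(6)! × [f^{(5)}(17) − f^{(5)}(4)] = 1/30240 × (1.69031e-05 − 0.0234375) = -7.74491e-07.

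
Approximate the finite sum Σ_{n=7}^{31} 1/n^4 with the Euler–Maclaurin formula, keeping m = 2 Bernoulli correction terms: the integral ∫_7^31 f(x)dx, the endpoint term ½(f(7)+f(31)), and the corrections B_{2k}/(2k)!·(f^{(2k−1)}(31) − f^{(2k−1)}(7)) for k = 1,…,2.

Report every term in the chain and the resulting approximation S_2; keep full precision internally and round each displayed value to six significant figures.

S_2 ≈ 0.00118904

The integral term ∫_7^31 1/x^4 dx = 0.000960628.
Endpoint term: (f(7) + f(31))/2 = (0.000416493 + 1.08281e-06)/2 = 0.000208788.
Integral + boundary = 0.00116942.
Order-1 term: 1/12 · (-1.39718e-07 − (-0.000237996)) = 1.98214e-05.
After k=1: 0.00118924.
Order-2 term: −1/720 · (-4.36164e-09 − (-0.000145712)) = -2.02372e-07.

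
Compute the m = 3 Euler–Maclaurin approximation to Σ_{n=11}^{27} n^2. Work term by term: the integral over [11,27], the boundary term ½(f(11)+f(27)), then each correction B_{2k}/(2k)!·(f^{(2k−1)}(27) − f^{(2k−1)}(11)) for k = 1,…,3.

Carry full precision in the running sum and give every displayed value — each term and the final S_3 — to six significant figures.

S_3 ≈ 6545.00

Integral: ∫_11^27 x^2 dx = 6117.33.
Endpoint term: (f(11) + f(27))/2 = (121.000 + 729.000)/2 = 425.000.
Integral + boundary = 6542.33.
Correction k=1: B_{2}/2! · (f^{(1)}(27) − f^{(1)}(11)) = 1/12 · (54.0000 − 22.0000) = 2.66667.
After k=1: 6545.00.
Correction k=2: B_{4}/4! · (f^{(3)}(27) − f^{(3)}(11)) = −1/720 · (0.00000 − 0.00000) = 0.00000.
After k=2: 6545.00.
Correction k=3: B_{6}/6! · (f^{(5)}(27) − f^{(5)}(11)) = 1/30240 · (0.00000 − 0.00000) = 0.00000.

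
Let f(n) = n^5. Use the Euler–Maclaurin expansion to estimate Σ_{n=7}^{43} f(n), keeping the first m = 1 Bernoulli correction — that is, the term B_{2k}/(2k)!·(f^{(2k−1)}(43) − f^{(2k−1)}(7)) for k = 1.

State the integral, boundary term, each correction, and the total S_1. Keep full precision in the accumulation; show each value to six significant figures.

The integral term ∫_7^43 x^5 dx = 1.05354e+09.
Boundary: ½(f(7) + f(43)) = ½(16807.0 + 1.47008e+08) = 7.35126e+07.
So far: 1.12705e+09.
Correction k=1: B_{2}/2! · (f^{(1)}(43) − f^{(1)}(7)) = 1/12 · (1.70940e+07 − 12005.0) = 1.42350e+06.

S_1 ≈ 1.12848e+09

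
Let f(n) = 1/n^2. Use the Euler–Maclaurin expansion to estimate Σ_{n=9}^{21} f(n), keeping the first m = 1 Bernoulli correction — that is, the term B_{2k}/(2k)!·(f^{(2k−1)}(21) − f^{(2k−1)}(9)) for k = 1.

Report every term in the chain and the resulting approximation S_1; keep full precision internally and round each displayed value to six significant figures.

∫_9^21 1/x^2 dx evaluates to 0.0634921.
Boundary: ½(f(9) + f(21)) = ½(0.0123457 + 0.00226757) = 0.00730663.
So far: 0.0707987.
Order-1 term: 1/12 · (-0.000215959 − (-0.00274348)) = 0.000210627.

S_1 ≈ 0.0710093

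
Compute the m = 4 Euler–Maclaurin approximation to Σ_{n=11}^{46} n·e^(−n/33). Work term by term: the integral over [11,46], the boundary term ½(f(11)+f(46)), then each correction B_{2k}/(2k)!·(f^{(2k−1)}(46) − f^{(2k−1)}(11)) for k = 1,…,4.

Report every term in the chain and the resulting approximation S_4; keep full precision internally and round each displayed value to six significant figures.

Integral: ∫_11^46 x·e^(−x/33) dx = 393.617.
Endpoint term: (f(11) + f(46))/2 = (7.88184 + 11.4124)/2 = 9.64713.
So far: 403.264.
Order-1 term: 1/12 · (-0.0977348 − 0.477688) = -0.0479519.
After k=1: 403.216.
Order-2 term: −1/720 · (0.000365893 − 0.00175459) = 1.92875e-06.
After k=2: 403.216.
Order-3 term: 1/30240 · (7.54392e-07 − 2.81959e-06) = -6.82936e-11.
After k=3: 403.216.
Order-4 term: −1/1209600 · (1.07695e-09 − 3.69880e-09) = 2.16753e-15.

S_4 ≈ 403.216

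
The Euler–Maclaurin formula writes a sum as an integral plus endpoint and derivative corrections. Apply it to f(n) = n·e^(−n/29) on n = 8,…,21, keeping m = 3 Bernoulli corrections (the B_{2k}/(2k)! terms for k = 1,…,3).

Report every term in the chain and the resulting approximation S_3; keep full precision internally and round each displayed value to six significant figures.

S_3 ≈ 119.533

The integral term ∫_8^21 x·e^(−x/29) dx = 111.442.
½[f(8) + f(21)] = ½[6.07134 + 10.1796] = 8.12546.
So far: 119.568.
Order-1 term: 1/12 · (0.133722 − 0.549561) = -0.0346533.
Partial sum through k=1: 119.533.
Order-2 term: −1/720 · (0.00131178 − 0.00245826) = 1.59233e-06.
Partial sum through k=2: 119.533.
Order-3 term: 1/30240 · (2.93051e-06 − 5.06903e-06) = -7.07185e-11.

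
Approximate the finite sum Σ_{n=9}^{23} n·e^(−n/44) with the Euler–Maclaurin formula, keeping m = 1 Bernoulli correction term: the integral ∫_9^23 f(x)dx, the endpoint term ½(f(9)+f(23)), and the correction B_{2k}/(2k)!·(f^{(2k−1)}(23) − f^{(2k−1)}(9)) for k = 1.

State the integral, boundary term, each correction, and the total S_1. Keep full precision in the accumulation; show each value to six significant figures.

S_1 ≈ 163.204

The integral term ∫_9^23 x·e^(−x/44) dx = 152.748.
½[f(9) + f(23)] = ½[7.33516 + 13.6367] = 10.4859.
Integral + boundary = 163.234.
k=1: B_{2}/(2)! × [f^{(1)}(23) − f^{(1)}(9)] = 1/12 × (0.282976 − 0.648310) = -0.0304445.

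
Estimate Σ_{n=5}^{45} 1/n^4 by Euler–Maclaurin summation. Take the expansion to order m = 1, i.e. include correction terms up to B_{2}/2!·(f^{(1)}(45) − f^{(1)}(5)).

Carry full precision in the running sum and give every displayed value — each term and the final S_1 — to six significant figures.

Integral: ∫_5^45 1/x^4 dx = 0.00266301.
Boundary: ½(f(5) + f(45)) = ½(0.00160000 + 2.43865e-07) = 0.000800122.
Running total after boundary: 0.00346313.
Order-1 term: 1/12 · (-2.16769e-08 − (-0.00128000)) = 0.000106665.

S_1 ≈ 0.00356980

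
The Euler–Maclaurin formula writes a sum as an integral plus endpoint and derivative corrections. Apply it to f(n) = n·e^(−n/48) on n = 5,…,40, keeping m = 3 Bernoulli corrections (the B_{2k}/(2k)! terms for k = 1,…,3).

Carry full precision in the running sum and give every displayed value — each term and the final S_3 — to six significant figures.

Integral: ∫_5^40 x·e^(−x/48) dx = 456.592.
Endpoint term: (f(5) + f(40))/2 = (4.50538 + 17.3839)/2 = 10.9447.
So far: 467.537.
Order-1 term: 1/12 · (0.0724330 − 0.807213) = -0.0612317.
Running total after k=1: 467.476.
Order-2 term: −1/720 · (0.000408693 − 0.00113254) = 1.00534e-06.
Running total after k=2: 467.476.
Order-3 term: 1/30240 · (3.41124e-07 − 8.31041e-07) = -1.62010e-11.

S_3 ≈ 467.476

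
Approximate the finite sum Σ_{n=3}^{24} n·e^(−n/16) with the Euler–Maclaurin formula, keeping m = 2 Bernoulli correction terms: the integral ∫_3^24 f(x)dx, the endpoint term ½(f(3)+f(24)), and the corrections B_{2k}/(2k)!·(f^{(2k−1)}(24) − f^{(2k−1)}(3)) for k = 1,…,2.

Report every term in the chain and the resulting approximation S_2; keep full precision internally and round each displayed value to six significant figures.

Integral: ∫_3^24 x·e^(−x/16) dx = 109.222.
Boundary: ½(f(3) + f(24)) = ½(2.48709 + 5.35512) = 3.92111.
Integral + boundary = 113.143.
Correction k=1: B_{2}/2! · (f^{(1)}(24) − f^{(1)}(3)) = 1/12 · (-0.111565 − 0.673586) = -0.0654293.
After k=1: 113.077.
Correction k=2: B_{4}/4! · (f^{(3)}(24) − f^{(3)}(3)) = −1/720 · (0.00130740 − 0.00910799) = 1.08341e-05.

S_2 ≈ 113.077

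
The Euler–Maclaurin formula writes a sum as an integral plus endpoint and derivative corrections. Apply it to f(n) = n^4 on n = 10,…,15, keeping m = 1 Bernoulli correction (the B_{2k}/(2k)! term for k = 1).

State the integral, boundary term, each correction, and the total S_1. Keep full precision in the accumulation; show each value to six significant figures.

S_1 ≈ 162979

Integral: ∫_10^15 x^4 dx = 131875.
Boundary: ½(f(10) + f(15)) = ½(10000.0 + 50625.0) = 30312.5.
So far: 162188.
Correction k=1: B_{2}/2! · (f^{(1)}(15) − f^{(1)}(10)) = 1/12 · (13500.0 − 4000.00) = 791.667.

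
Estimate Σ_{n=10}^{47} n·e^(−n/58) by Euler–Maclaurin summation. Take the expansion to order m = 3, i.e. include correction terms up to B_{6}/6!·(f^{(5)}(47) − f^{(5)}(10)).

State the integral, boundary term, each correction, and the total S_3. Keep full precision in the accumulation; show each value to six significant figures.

S_3 ≈ 625.748

The integral term ∫_10^47 x·e^(−x/58) dx = 611.140.
Endpoint term: (f(10) + f(47))/2 = (8.41631 + 20.9011)/2 = 14.6587.
Running total after boundary: 625.799.
Correction k=1: B_{2}/2! · (f^{(1)}(47) − f^{(1)}(10)) = 1/12 · (0.0843405 − 0.696522) = -0.0510151.
Running total after k=1: 625.748.
Correction k=2: B_{4}/4! · (f^{(3)}(47) − f^{(3)}(10)) = −1/720 · (0.000289462 − 0.000707427) = 5.80507e-07.
Running total after k=2: 625.748.
Correction k=3: B_{6}/6! · (f^{(5)}(47) − f^{(5)}(10)) = 1/30240 · (1.64641e-07 − 3.59037e-07) = -6.42845e-12.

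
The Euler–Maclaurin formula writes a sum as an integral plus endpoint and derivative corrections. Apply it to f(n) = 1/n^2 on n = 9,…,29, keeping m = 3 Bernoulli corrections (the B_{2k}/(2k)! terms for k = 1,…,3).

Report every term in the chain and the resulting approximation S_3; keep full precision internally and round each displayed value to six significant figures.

S_3 ≈ 0.0836170

∫_9^29 1/x^2 dx evaluates to 0.0766284.
½[f(9) + f(29)] = ½[0.0123457 + 0.00118906] = 0.00676737.
So far: 0.0833957.
k=1: B_{2}/(2)! × [f^{(1)}(29) − f^{(1)}(9)] = 1/12 × (-8.20042e-05 − (-0.00274348)) = 0.000221790.
After k=1: 0.0836175.
k=2: B_{4}/(4)! × [f^{(3)}(29) − f^{(3)}(9)] = −1/720 × (-1.17010e-06 − (-0.000406442)) = -5.62878e-07.
After k=2: 0.0836169.
k=3: B_{6}/(6)! × [f^{(5)}(29) − f^{(5)}(9)] = 1/30240 × (-4.17394e-08 − (-0.000150534)) = 4.97660e-09.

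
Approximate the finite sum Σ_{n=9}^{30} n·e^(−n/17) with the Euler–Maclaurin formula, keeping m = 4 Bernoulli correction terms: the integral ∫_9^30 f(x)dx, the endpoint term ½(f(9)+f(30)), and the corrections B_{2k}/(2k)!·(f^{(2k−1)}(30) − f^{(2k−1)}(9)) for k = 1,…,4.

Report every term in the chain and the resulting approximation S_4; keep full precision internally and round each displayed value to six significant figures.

The integral term ∫_9^30 x·e^(−x/17) dx = 123.498.
½[f(9) + f(30)] = ½[5.30056 + 5.13711] = 5.21884.
So far: 128.717.
k=1: B_{2}/(2)! × [f^{(1)}(30) − f^{(1)}(9)] = 1/12 × (-0.130946 − 0.277154) = -0.0340083.
Partial sum through k=1: 128.683.
k=2: B_{4}/(4)! × [f^{(3)}(30) − f^{(3)}(9)] = −1/720 × (0.000731932 − 0.00503480) = 5.97620e-06.
Partial sum through k=2: 128.683.
k=3: B_{6}/(6)! × [f^{(5)}(30) − f^{(5)}(9)] = 1/30240 × (6.63309e-06 − 3.15245e-05) = -8.23129e-10.
Partial sum through k=3: 128.683.
k=4: B_{8}/(8)! × [f^{(7)}(30) − f^{(7)}(9)] = −1/1209600 × (3.71403e-08 − 1.57881e-07) = 9.98186e-14.

S_4 ≈ 128.683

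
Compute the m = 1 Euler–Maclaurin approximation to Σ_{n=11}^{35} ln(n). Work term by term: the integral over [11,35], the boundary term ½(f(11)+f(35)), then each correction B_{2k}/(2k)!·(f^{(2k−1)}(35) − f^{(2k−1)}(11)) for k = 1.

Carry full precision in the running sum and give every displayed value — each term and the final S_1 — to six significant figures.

S_1 ≈ 77.0318

Integral: ∫_11^35 ln(x) dx = 74.0603.
½[f(11) + f(35)] = ½[2.39790 + 3.55535] = 2.97662.
Integral + boundary = 77.0370.
k=1: B_{2}/(2)! × [f^{(1)}(35) − f^{(1)}(11)] = 1/12 × (0.0285714 − 0.0909091) = -0.00519481.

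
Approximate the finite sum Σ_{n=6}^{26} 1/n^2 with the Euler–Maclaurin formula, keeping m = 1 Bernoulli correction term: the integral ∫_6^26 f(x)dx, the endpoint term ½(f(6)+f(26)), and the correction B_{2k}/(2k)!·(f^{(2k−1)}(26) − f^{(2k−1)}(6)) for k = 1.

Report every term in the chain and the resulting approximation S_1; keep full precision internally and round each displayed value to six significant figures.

∫_6^26 1/x^2 dx evaluates to 0.128205.
Endpoint term: (f(6) + f(26))/2 = (0.0277778 + 0.00147929)/2 = 0.0146285.
Running total after boundary: 0.142834.
k=1: B_{2}/(2)! × [f^{(1)}(26) − f^{(1)}(6)] = 1/12 × (-0.000113792 − (-0.00925926)) = 0.000762122.

S_1 ≈ 0.143596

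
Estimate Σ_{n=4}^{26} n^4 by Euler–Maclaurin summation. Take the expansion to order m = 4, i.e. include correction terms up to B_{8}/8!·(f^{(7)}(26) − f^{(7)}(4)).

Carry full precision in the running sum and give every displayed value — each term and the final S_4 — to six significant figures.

Integral: ∫_4^26 x^4 dx = 2.37607e+06.
Endpoint term: (f(4) + f(26))/2 = (256.000 + 456976)/2 = 228616.
So far: 2.60469e+06.
Correction k=1: B_{2}/2! · (f^{(1)}(26) − f^{(1)}(4)) = 1/12 · (70304.0 − 256.000) = 5837.33.
Partial sum through k=1: 2.61052e+06.
Correction k=2: B_{4}/4! · (f^{(3)}(26) − f^{(3)}(4)) = −1/720 · (624.000 − 96.0000) = -0.733333.
Partial sum through k=2: 2.61052e+06.
Correction k=3: B_{6}/6! · (f^{(5)}(26) − f^{(5)}(4)) = 1/30240 · (0.00000 − 0.00000) = 0.00000.
Partial sum through k=3: 2.61052e+06.
Correction k=4: B_{8}/8! · (f^{(7)}(26) − f^{(7)}(4)) = −1/1209600 · (0.00000 − 0.00000) = 0.00000.

S_4 ≈ 2.61052e+06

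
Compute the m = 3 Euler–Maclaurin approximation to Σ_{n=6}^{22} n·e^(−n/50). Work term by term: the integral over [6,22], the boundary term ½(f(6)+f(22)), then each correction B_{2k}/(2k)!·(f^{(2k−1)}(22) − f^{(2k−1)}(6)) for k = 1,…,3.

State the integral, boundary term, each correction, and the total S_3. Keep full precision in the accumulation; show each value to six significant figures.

Integral: ∫_6^22 x·e^(−x/50) dx = 164.846.
Boundary: ½(f(6) + f(22)) = ½(5.32152 + 14.1688) = 9.74516.
Integral + boundary = 174.591.
k=1: B_{2}/(2)! × [f^{(1)}(22) − f^{(1)}(6)] = 1/12 × (0.360660 − 0.780490) = -0.0349858.
Partial sum through k=1: 174.556.
k=2: B_{4}/(4)! × [f^{(3)}(22) − f^{(3)}(6)] = −1/720 × (0.000659493 − 0.00102173) = 5.03110e-07.
Partial sum through k=2: 174.556.
k=3: B_{6}/(6)! × [f^{(5)}(22) − f^{(5)}(6)] = 1/30240 × (4.69889e-07 − 6.92507e-07) = -7.36172e-12.

S_3 ≈ 174.556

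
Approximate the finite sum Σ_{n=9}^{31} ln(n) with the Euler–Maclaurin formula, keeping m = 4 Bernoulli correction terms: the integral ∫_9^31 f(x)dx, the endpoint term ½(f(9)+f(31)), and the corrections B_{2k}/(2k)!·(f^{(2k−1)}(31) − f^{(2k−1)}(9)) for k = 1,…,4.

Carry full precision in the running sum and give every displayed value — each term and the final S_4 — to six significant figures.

Integral: ∫_9^31 ln(x) dx = 64.6786.
Endpoint term: (f(9) + f(31))/2 = (2.19722 + 3.43399)/2 = 2.81561.
So far: 67.4942.
Correction k=1: B_{2}/2! · (f^{(1)}(31) − f^{(1)}(9)) = 1/12 · (0.0322581 − 0.111111) = -0.00657109.
Partial sum through k=1: 67.4876.
Correction k=2: B_{4}/4! · (f^{(3)}(31) − f^{(3)}(9)) = −1/720 · (6.71344e-05 − 0.00274348) = 3.71715e-06.
Partial sum through k=2: 67.4876.
Correction k=3: B_{6}/6! · (f^{(5)}(31) − f^{(5)}(9)) = 1/30240 · (8.38306e-07 − 0.000406442) = -1.34128e-08.
Partial sum through k=3: 67.4876.
Correction k=4: B_{8}/8! · (f^{(7)}(31) − f^{(7)}(9)) = −1/1209600 · (2.61698e-08 − 0.000150534) = 1.24428e-10.

S_4 ≈ 67.4876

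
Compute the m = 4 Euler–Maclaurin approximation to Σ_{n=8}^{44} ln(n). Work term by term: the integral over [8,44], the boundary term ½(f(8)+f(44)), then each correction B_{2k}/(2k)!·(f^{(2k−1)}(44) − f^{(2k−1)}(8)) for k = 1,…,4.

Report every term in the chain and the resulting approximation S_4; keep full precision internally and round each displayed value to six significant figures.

The integral term ∫_8^44 ln(x) dx = 113.869.
Endpoint term: (f(8) + f(44))/2 = (2.07944 + 3.78419)/2 = 2.93182.
Running total after boundary: 116.801.
k=1: B_{2}/(2)! × [f^{(1)}(44) − f^{(1)}(8)] = 1/12 × (0.0227273 − 0.125000) = -0.00852273.
After k=1: 116.792.
k=2: B_{4}/(4)! × [f^{(3)}(44) − f^{(3)}(8)] = −1/720 × (2.34786e-05 − 0.00390625) = 5.39274e-06.
After k=2: 116.792.
k=3: B_{6}/(6)! × [f^{(5)}(44) − f^{(5)}(8)] = 1/30240 × (1.45528e-07 − 0.000732422) = -2.42155e-08.
After k=3: 116.792.
k=4: B_{8}/(8)! × [f^{(7)}(44) − f^{(7)}(8)] = −1/1209600 × (2.25509e-09 − 0.000343323) = 2.83830e-10.

S_4 ≈ 116.792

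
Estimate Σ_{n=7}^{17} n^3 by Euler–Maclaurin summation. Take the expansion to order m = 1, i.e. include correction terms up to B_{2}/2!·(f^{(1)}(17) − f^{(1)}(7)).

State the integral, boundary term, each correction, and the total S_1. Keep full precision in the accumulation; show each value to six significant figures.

∫_7^17 x^3 dx evaluates to 20280.0.
Boundary: ½(f(7) + f(17)) = ½(343.000 + 4913.00) = 2628.00.
Integral + boundary = 22908.0.
Correction k=1: B_{2}/2! · (f^{(1)}(17) − f^{(1)}(7)) = 1/12 · (867.000 − 147.000) = 60.0000.

S_1 ≈ 22968.0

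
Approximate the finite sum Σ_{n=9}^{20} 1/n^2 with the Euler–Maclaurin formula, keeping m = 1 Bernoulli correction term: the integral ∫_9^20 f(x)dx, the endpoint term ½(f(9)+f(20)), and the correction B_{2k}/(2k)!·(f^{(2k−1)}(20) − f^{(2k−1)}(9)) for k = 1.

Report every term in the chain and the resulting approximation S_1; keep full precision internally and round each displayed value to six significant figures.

∫_9^20 1/x^2 dx evaluates to 0.0611111.
½[f(9) + f(20)] = ½[0.0123457 + 0.00250000] = 0.00742284.
Integral + boundary = 0.0685340.
Order-1 term: 1/12 · (-0.000250000 − (-0.00274348)) = 0.000207790.

S_1 ≈ 0.0687417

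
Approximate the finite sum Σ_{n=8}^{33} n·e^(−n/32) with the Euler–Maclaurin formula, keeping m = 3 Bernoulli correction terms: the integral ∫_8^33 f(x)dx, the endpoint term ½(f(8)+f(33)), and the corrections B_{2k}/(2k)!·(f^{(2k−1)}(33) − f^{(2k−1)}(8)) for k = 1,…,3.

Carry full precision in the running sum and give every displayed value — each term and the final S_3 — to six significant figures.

∫_8^33 x·e^(−x/32) dx evaluates to 255.218.
Endpoint term: (f(8) + f(33))/2 = (6.23041 + 11.7665)/2 = 8.99846.
So far: 264.217.
k=1: B_{2}/(2)! × [f^{(1)}(33) − f^{(1)}(8)] = 1/12 × (-0.0111425 − 0.584101) = -0.0496036.
Running total after k=1: 264.167.
k=2: B_{4}/(4)! × [f^{(3)}(33) − f^{(3)}(8)] = −1/720 × (0.000685527 − 0.00209151) = 1.95275e-06.
Running total after k=2: 264.167.
k=3: B_{6}/(6)! × [f^{(5)}(33) − f^{(5)}(8)] = 1/30240 × (1.34955e-06 − 3.52793e-06) = -7.20365e-11.

S_3 ≈ 264.167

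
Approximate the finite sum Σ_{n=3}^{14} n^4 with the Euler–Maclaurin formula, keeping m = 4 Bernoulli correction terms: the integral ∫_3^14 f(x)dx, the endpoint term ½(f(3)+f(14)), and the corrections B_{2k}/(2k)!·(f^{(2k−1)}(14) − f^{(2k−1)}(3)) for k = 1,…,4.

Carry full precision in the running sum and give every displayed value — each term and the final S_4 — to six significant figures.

∫_3^14 x^4 dx evaluates to 107516.
Endpoint term: (f(3) + f(14))/2 = (81.0000 + 38416.0)/2 = 19248.5.
Integral + boundary = 126765.
Correction k=1: B_{2}/2! · (f^{(1)}(14) − f^{(1)}(3)) = 1/12 · (10976.0 − 108.000) = 905.667.
Partial sum through k=1: 127670.
Correction k=2: B_{4}/4! · (f^{(3)}(14) − f^{(3)}(3)) = −1/720 · (336.000 − 72.0000) = -0.366667.
Partial sum through k=2: 127670.
Correction k=3: B_{6}/6! · (f^{(5)}(14) − f^{(5)}(3)) = 1/30240 · (0.00000 − 0.00000) = 0.00000.
Partial sum through k=3: 127670.
Correction k=4: B_{8}/8! · (f^{(7)}(14) − f^{(7)}(3)) = −1/1209600 · (0.00000 − 0.00000) = 0.00000.

S_4 ≈ 127670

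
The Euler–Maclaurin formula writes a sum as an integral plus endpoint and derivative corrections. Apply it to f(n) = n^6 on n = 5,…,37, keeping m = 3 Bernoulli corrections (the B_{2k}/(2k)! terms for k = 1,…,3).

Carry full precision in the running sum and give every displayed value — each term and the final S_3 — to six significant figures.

S_3 ≈ 1.48792e+10

Integral: ∫_5^37 x^6 dx = 1.35617e+10.
½[f(5) + f(37)] = ½[15625.0 + 2.56573e+09] = 1.28287e+09.
So far: 1.48446e+10.
Order-1 term: 1/12 · (4.16064e+08 − 18750.0) = 3.46704e+07.
Running total after k=1: 1.48792e+10.
Order-2 term: −1/720 · (6.07836e+06 − 15000.0) = -8421.33.
Running total after k=2: 1.48792e+10.
Order-3 term: 1/30240 · (26640.0 − 3600.00) = 0.761905.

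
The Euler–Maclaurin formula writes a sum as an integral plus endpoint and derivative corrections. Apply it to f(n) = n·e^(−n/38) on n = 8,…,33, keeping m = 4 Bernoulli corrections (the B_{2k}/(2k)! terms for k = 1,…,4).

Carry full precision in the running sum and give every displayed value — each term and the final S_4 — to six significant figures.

S_4 ≈ 294.154

Integral: ∫_8^33 x·e^(−x/38) dx = 284.038.
Boundary: ½(f(8) + f(33)) = ½(6.48126 + 13.8472) = 10.1643.
So far: 294.203.
Correction k=1: B_{2}/2! · (f^{(1)}(33) − f^{(1)}(8)) = 1/12 · (0.0552123 − 0.639598) = -0.0486988.
Running total after k=1: 294.154.
Correction k=2: B_{4}/4! · (f^{(3)}(33) − f^{(3)}(8)) = −1/720 · (0.000619418 − 0.00156504) = 1.31336e-06.
Running total after k=2: 294.154.
Correction k=3: B_{6}/6! · (f^{(5)}(33) − f^{(5)}(8)) = 1/30240 · (8.31441e-07 − 1.86090e-06) = -3.40430e-11.
Running total after k=3: 294.154.
Correction k=4: B_{8}/8! · (f^{(7)}(33) − f^{(7)}(8)) = −1/1209600 · (8.54516e-10 − 1.82686e-09) = 8.03852e-16.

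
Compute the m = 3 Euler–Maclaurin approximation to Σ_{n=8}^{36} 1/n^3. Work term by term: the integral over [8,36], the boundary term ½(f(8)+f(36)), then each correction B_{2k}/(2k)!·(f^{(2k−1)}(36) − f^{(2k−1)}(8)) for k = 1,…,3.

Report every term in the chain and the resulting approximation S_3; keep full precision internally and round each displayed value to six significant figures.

The integral term ∫_8^36 1/x^3 dx = 0.00742670.
½[f(8) + f(36)] = ½[0.00195312 + 2.14335e-05] = 0.000987279.
Integral + boundary = 0.00841398.
k=1: B_{2}/(2)! × [f^{(1)}(36) − f^{(1)}(8)] = 1/12 × (-1.78612e-06 − (-0.000732422)) = 6.08863e-05.
Partial sum through k=1: 0.00847486.
k=2: B_{4}/(4)! × [f^{(3)}(36) − f^{(3)}(8)] = −1/720 × (-2.75636e-08 − (-0.000228882)) = -3.17853e-07.
Partial sum through k=2: 0.00847455.
k=3: B_{6}/(6)! × [f^{(5)}(36) − f^{(5)}(8)] = 1/30240 × (-8.93265e-10 − (-0.000150204)) = 4.96702e-09.

S_3 ≈ 0.00847455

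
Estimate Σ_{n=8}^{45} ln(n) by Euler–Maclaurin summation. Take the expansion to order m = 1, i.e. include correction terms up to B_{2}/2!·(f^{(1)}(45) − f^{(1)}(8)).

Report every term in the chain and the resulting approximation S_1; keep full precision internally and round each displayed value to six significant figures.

S_1 ≈ 120.599

The integral term ∫_8^45 ln(x) dx = 117.664.
Endpoint term: (f(8) + f(45))/2 = (2.07944 + 3.80666)/2 = 2.94305.
So far: 120.607.
Order-1 term: 1/12 · (0.0222222 − 0.125000) = -0.00856481.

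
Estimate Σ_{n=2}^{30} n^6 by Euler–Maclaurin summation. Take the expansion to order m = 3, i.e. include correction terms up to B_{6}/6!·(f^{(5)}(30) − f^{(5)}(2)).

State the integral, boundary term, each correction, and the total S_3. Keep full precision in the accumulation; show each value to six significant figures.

Integral: ∫_2^30 x^6 dx = 3.12429e+09.
Boundary: ½(f(2) + f(30)) = ½(64.0000 + 7.29000e+08) = 3.64500e+08.
Running total after boundary: 3.48879e+09.
Order-1 term: 1/12 · (1.45800e+08 − 192.000) = 1.21500e+07.
Running total after k=1: 3.50094e+09.
Order-2 term: −1/720 · (3.24000e+06 − 960.000) = -4498.67.
Running total after k=2: 3.50093e+09.
Order-3 term: 1/30240 · (21600.0 − 1440.00) = 0.666667.

S_3 ≈ 3.50093e+09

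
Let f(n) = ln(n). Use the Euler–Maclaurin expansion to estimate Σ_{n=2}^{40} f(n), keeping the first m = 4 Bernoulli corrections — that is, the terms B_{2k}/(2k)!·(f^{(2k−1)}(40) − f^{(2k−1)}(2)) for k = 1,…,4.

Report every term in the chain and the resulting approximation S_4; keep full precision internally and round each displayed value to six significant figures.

S_4 ≈ 110.321

The integral term ∫_2^40 ln(x) dx = 108.169.
½[f(2) + f(40)] = ½[0.693147 + 3.68888] = 2.19101.
Running total after boundary: 110.360.
Order-1 term: 1/12 · (0.0250000 − 0.500000) = -0.0395833.
Running total after k=1: 110.320.
Order-2 term: −1/720 · (3.12500e-05 − 0.250000) = 0.000347179.
Running total after k=2: 110.321.
Order-3 term: 1/30240 · (2.34375e-07 − 0.750000) = -2.48016e-05.
Running total after k=3: 110.321.
Order-4 term: −1/1209600 · (4.39453e-09 − 5.62500) = 4.65030e-06.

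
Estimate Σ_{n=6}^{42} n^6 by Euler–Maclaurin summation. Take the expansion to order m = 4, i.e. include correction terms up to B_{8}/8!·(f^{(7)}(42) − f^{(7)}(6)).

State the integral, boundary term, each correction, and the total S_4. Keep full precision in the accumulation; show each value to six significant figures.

Integral: ∫_6^42 x^6 dx = 3.29342e+10.
Endpoint term: (f(6) + f(42))/2 = (46656.0 + 5.48903e+09)/2 = 2.74454e+09.
Running total after boundary: 3.56787e+10.
k=1: B_{2}/(2)! × [f^{(1)}(42) − f^{(1)}(6)] = 1/12 × (7.84147e+08 − 46656.0) = 6.53417e+07.
Running total after k=1: 3.57440e+10.
k=2: B_{4}/(4)! × [f^{(3)}(42) − f^{(3)}(6)] = −1/720 × (8.89056e+06 − 25920.0) = -12312.0.
Running total after k=2: 3.57440e+10.
k=3: B_{6}/(6)! × [f^{(5)}(42) − f^{(5)}(6)] = 1/30240 × (30240.0 − 4320.00) = 0.857143.
Running total after k=3: 3.57440e+10.
k=4: B_{8}/(8)! × [f^{(7)}(42) − f^{(7)}(6)] = −1/1209600 × (0.00000 − 0.00000) = 0.00000.

S_4 ≈ 3.57440e+10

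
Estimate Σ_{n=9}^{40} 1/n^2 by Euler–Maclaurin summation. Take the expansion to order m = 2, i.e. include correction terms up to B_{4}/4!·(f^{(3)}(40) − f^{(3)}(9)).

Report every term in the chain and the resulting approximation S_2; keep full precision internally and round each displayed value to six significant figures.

Integral: ∫_9^40 1/x^2 dx = 0.0861111.
½[f(9) + f(40)] = ½[0.0123457 + 0.000625000] = 0.00648534.
Running total after boundary: 0.0925965.
k=1: B_{2}/(2)! × [f^{(1)}(40) − f^{(1)}(9)] = 1/12 × (-3.12500e-05 − (-0.00274348)) = 0.000226020.
Partial sum through k=1: 0.0928225.
k=2: B_{4}/(4)! × [f^{(3)}(40) − f^{(3)}(9)] = −1/720 × (-2.34375e-07 − (-0.000406442)) = -5.64177e-07.

S_2 ≈ 0.0928219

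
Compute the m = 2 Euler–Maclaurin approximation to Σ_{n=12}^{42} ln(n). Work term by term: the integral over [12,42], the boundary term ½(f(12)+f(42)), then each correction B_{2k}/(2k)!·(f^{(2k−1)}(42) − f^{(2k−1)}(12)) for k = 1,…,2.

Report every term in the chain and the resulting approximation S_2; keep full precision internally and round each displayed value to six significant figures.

Integral: ∫_12^42 ln(x) dx = 97.1632.
½[f(12) + f(42)] = ½[2.48491 + 3.73767] = 3.11129.
Running total after boundary: 100.275.
k=1: B_{2}/(2)! × [f^{(1)}(42) − f^{(1)}(12)] = 1/12 × (0.0238095 − 0.0833333) = -0.00496032.
After k=1: 100.270.
k=2: B_{4}/(4)! × [f^{(3)}(42) − f^{(3)}(12)] = −1/720 × (2.69949e-05 − 0.00115741) = 1.57002e-06.

S_2 ≈ 100.270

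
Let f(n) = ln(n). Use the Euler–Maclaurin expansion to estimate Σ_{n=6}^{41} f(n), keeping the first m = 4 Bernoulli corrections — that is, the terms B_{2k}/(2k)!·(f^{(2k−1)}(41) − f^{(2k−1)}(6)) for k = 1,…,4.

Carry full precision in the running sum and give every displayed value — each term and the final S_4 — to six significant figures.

S_4 ≈ 109.247

∫_6^41 ln(x) dx evaluates to 106.506.
Endpoint term: (f(6) + f(41))/2 = (1.79176 + 3.71357)/2 = 2.75267.
Running total after boundary: 109.259.
Correction k=1: B_{2}/2! · (f^{(1)}(41) − f^{(1)}(6)) = 1/12 · (0.0243902 − 0.166667) = -0.0118564.
After k=1: 109.247.
Correction k=2: B_{4}/4! · (f^{(3)}(41) − f^{(3)}(6)) = −1/720 · (2.90187e-05 − 0.00925926) = 1.28198e-05.
After k=2: 109.247.
Correction k=3: B_{6}/6! · (f^{(5)}(41) − f^{(5)}(6)) = 1/30240 · (2.07153e-07 − 0.00308642) = -1.02057e-07.
After k=3: 109.247.
Correction k=4: B_{8}/8! · (f^{(7)}(41) − f^{(7)}(6)) = −1/1209600 · (3.69697e-09 − 0.00257202) = 2.12633e-09.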